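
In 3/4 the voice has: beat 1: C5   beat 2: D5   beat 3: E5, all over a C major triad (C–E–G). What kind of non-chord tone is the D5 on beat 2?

Passing tone.

The harmony at that moment is C major triad (C, E, G); D5 is not a chord tone.
It is approached by step up from C5 and left by step up to E5.
Step in, step out in the same direction — a passing tone.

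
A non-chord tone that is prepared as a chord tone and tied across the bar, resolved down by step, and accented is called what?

Approach: by preparation — the pitch is first a chord tone, then held (tied or repeated) while the harmony changes under it. Departure: down by step. Metric position: strong.
A prepared dissonance that resolves downward by step — a suspension. (The same figure resolving upward would be a retardation.)

Suspension.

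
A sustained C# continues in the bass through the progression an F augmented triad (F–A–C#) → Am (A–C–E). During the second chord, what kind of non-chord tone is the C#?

The harmony at that moment is A minor triad (A, C, E); C# is not a chord tone.
It is held over (the same pitch as the preceding C#) and then sustained as the same pitch into the next harmony.
Sustained through a change of harmony — a pedal tone.

Pedal tone (pedal point).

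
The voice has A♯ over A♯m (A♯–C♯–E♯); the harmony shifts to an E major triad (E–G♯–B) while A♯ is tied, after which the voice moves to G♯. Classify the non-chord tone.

A♯ is a suspension.

The harmony at that moment is E major triad (E, G♯, B); A♯ is not a chord tone.
It is held over (the same pitch as the preceding A♯) and left by step down to G♯.
Held over from the previous chord and resolving down by step — a suspension.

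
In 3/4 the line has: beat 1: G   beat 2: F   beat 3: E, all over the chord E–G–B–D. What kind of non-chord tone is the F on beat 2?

The harmony at that moment is E minor seventh chord (E, G, B, D); F is not a chord tone.
It is approached by step down from G and left by step down to E.
Step in, step out in the same direction — a passing tone.

Passing tone.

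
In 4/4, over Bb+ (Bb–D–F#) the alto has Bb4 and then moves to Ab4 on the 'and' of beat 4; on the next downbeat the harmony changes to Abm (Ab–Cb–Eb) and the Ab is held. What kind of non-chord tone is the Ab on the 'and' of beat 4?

The harmony at that moment is Bb augmented triad (Bb, D, F#); Ab4 is not a chord tone.
It is approached by step down from Bb4 and then sustained as the same pitch into the next harmony.
Arriving early and becoming a chord tone when the harmony changes — an anticipation.

Anticipation.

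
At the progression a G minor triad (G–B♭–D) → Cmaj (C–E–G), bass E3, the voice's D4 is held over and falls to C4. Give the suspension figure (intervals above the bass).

7–6 suspension.

At the second chord the bass is E3. The suspended D4 lies a seventh above the bass; after resolving down by step to C4, the interval above the bass becomes a sixth.
Suspension figures are named by those two intervals: 7–6.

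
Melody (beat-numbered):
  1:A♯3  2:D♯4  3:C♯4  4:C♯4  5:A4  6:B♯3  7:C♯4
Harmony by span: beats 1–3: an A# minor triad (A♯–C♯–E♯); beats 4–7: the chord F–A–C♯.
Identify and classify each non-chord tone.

The harmony at that moment is A♯ minor triad (A♯, C♯, E♯); D♯4 is not a chord tone.
It is approached by leap up from A♯3 and left by step down to C♯4.
Leap in, step out — an appoggiatura.
The harmony at that moment is F augmented triad (F, A, C♯); B♯3 is not a chord tone.
It is approached by leap down from A4 and left by step up to C♯4.
Leap in, step out — an appoggiatura.

D♯4 (beat 2) — appoggiatura; B♯3 (beat 6) — appoggiatura.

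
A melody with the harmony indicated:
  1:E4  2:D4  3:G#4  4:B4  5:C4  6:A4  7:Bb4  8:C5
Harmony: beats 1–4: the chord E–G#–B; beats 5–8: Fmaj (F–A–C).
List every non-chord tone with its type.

The harmony at that moment is E major triad (E, G#, B); D4 is not a chord tone.
It is approached by step down from E4 and left by leap up to G#4.
Step in, leap out — an escape tone.
The harmony at that moment is F major triad (F, A, C); Bb4 is not a chord tone.
It is approached by step up from A4 and left by step up to C5.
Step in, step out in the same direction — a passing tone.

D4 (beat 2) — escape tone; Bb4 (beat 7) — passing tone.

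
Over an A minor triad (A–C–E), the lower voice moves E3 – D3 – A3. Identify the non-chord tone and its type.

D3 is an escape tone.

The harmony at that moment is A minor triad (A, C, E); D3 is not a chord tone.
It is approached by step down from E3 and left by leap up to A3.
Step in, leap out — an escape tone.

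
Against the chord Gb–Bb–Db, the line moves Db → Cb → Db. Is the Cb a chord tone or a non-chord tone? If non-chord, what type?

The harmony at that moment is Gb major triad (Gb, Bb, Db); Cb is not a chord tone.
It is approached by step down from Db and left by step up to Db.
Step away and step back to the same note — a neighbor tone (lower neighbor).

Non-chord tone — a neighbor tone.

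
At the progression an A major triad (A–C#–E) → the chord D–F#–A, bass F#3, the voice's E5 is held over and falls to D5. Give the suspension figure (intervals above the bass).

At the second chord the bass is F#3. The suspended E5 lies a seventh above the bass; after resolving down by step to D5, the interval above the bass becomes a sixth.
Suspension figures are named by those two intervals: 7–6.

7–6 suspension.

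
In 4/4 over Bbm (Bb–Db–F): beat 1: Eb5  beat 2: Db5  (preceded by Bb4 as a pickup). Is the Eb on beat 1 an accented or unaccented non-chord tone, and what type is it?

The harmony at that moment is Bb minor triad (Bb, Db, F); Eb5 is not a chord tone.
It is approached by leap up from Bb4 and left by step down to Db5.
Leap in, step out — an appoggiatura.
It falls on the downbeat, so it is accented.

Accented appoggiatura.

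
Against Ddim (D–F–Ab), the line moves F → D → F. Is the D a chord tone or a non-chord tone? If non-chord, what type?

D diminished triad contains D, F, Ab; D is the root, so it is a chord tone.

Chord tone (the root of D diminished triad).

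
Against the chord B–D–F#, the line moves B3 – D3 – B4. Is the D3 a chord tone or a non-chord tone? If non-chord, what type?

B minor triad contains B, D, F#; D is the third, so it is a chord tone.

Chord tone (the third of B minor triad).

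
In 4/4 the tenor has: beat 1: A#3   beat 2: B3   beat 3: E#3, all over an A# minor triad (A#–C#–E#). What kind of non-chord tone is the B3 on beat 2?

Escape tone.

The harmony at that moment is A# minor triad (A#, C#, E#); B3 is not a chord tone.
It is approached by step up from A#3 and left by leap down to E#3.
Step in, leap out, on a weak beat — an escape tone.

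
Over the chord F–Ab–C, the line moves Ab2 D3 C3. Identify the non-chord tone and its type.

The harmony at that moment is F minor triad (F, Ab, C); D3 is not a chord tone.
It is approached by leap up from Ab2 and left by step down to C3.
Leap in, step out — an appoggiatura.

D3 is an appoggiatura.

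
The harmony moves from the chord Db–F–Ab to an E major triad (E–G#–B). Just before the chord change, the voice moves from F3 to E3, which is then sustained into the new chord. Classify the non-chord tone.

E3 is an anticipation.

The harmony at that moment is Db major triad (Db, F, Ab); E3 is not a chord tone.
It is approached by step down from F3 and then sustained as the same pitch into the next harmony.
Arriving early and becoming a chord tone when the harmony changes — an anticipation.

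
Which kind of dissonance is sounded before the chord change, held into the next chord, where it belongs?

Approach: ahead of the chord change (typically by step), so it is dissonant against the current harmony. Departure: none — the same pitch is restated or held and is a chord tone of the new harmony.
Dissonant first, consonant once the harmony catches up: the note simply arrives early — an anticipation. (The reverse timing, consonant first and dissonant after the change, would be a suspension or retardation.)

Anticipation.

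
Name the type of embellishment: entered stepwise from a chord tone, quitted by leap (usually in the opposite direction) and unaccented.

Approach: by step. Departure: by leap. Metric position: weak.
Step in, leap out, from a weak position — an escape tone (échappée). (It is the mirror image of the appoggiatura, which leaps in and steps out on a strong beat.)

Escape tone.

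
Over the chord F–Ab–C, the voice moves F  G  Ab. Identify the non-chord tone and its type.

G is a passing tone.

The harmony at that moment is F minor triad (F, Ab, C); G is not a chord tone.
It is approached by step up from F and left by step up to Ab.
Step in, step out in the same direction — a passing tone.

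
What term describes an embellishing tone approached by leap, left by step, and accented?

Approach: by leap. Departure: by step. Metric position: strong.
Leap in, step out, in a metrically strong position — an appoggiatura. (It is the mirror image of the escape tone, which steps in and leaps out from a weak position.)

Appoggiatura.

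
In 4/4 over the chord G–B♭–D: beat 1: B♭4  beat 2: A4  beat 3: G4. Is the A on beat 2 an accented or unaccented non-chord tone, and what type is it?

Unaccented passing tone.

The harmony at that moment is G minor triad (G, B♭, D); A4 is not a chord tone.
It is approached by step down from B♭4 and left by step down to G4.
Step in, step out in the same direction — a passing tone.
It falls on a weak beat, so it is unaccented.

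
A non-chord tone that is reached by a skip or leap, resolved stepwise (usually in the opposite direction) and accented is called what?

Appoggiatura.

Approach: by leap. Departure: by step. Metric position: strong.
Leap in, step out, in a metrically strong position — an appoggiatura. (It is the mirror image of the escape tone, which steps in and leaps out from a weak position.)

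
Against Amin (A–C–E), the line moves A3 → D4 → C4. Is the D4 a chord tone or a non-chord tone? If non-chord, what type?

The harmony at that moment is A minor triad (A, C, E); D4 is not a chord tone.
It is approached by leap up from A3 and left by step down to C4.
Leap in, step out — an appoggiatura.

Non-chord tone — an appoggiatura.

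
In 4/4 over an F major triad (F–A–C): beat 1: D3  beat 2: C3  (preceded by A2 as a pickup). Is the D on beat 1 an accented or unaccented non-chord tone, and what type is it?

Accented appoggiatura.

The harmony at that moment is F major triad (F, A, C); D3 is not a chord tone.
It is approached by leap up from A2 and left by step down to C3.
Leap in, step out — an appoggiatura.
It falls on the downbeat, so it is accented.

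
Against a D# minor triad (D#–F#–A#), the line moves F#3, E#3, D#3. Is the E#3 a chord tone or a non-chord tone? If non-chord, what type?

Non-chord tone — a passing tone.

The harmony at that moment is D# minor triad (D#, F#, A#); E#3 is not a chord tone.
It is approached by step down from F#3 and left by step down to D#3.
Step in, step out in the same direction — a passing tone.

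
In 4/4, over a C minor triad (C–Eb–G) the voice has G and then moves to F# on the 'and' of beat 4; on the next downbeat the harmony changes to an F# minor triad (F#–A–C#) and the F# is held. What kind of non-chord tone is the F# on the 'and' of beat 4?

Anticipation.

The harmony at that moment is C minor triad (C, Eb, G); F# is not a chord tone.
It is approached by step down from G and then sustained as the same pitch into the next harmony.
Arriving early and becoming a chord tone when the harmony changes — an anticipation.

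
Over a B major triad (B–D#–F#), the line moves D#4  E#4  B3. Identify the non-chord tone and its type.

E#4 is an escape tone.

The harmony at that moment is B major triad (B, D#, F#); E#4 is not a chord tone.
It is approached by step up from D#4 and left by leap down to B3.
Step in, leap out — an escape tone.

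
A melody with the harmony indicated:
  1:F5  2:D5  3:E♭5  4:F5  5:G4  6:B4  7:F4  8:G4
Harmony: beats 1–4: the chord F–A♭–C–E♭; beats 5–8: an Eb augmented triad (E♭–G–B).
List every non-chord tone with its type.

D5 (beat 2) — appoggiatura; F4 (beat 7) — appoggiatura.

The harmony at that moment is F minor seventh chord (F, A♭, C, E♭); D5 is not a chord tone.
It is approached by leap down from F5 and left by step up to E♭5.
Leap in, step out — an appoggiatura.
The harmony at that moment is E♭ augmented triad (E♭, G, B); F4 is not a chord tone.
It is approached by leap down from B4 and left by step up to G4.
Leap in, step out — an appoggiatura.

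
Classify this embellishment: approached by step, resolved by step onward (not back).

Passing tone.

Approach: by step. Departure: by step, continuing in the same direction.
Stepwise on both sides with no change of direction means the note fills in the space between two different chord tones — a passing tone. (Had it turned back to its starting note it would be a neighbor tone instead.)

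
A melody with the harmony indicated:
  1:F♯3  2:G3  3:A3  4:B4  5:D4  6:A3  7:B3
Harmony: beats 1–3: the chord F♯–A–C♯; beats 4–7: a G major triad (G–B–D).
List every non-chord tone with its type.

G3 (beat 2) — passing tone; A3 (beat 6) — appoggiatura.

The harmony at that moment is F♯ minor triad (F♯, A, C♯); G3 is not a chord tone.
It is approached by step up from F♯3 and left by step up to A3.
Step in, step out in the same direction — a passing tone.
The harmony at that moment is G major triad (G, B, D); A3 is not a chord tone.
It is approached by leap down from D4 and left by step up to B3.
Leap in, step out — an appoggiatura.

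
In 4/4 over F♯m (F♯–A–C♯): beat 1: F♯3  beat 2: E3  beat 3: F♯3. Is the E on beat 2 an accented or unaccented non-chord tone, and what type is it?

Unaccented neighbor tone.

The harmony at that moment is F♯ minor triad (F♯, A, C♯); E3 is not a chord tone.
It is approached by step down from F♯3 and left by step up to F♯3.
Step away and step back to the same note — a neighbor tone (lower neighbor).
It falls on a weak beat, so it is unaccented.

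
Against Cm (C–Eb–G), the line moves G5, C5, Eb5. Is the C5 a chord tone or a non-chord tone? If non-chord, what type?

C minor triad contains C, Eb, G; C is the root, so it is a chord tone.

Chord tone (the root of C minor triad).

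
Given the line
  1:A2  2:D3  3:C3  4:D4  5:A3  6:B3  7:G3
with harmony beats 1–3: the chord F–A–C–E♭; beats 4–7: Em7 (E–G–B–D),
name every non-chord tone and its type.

D3 (beat 2) — appoggiatura; A3 (beat 5) — appoggiatura.

The harmony at that moment is F dominant seventh chord (F, A, C, E♭); D3 is not a chord tone.
It is approached by leap up from A2 and left by step down to C3.
Leap in, step out — an appoggiatura.
The harmony at that moment is E minor seventh chord (E, G, B, D); A3 is not a chord tone.
It is approached by leap down from D4 and left by step up to B3.
Leap in, step out — an appoggiatura.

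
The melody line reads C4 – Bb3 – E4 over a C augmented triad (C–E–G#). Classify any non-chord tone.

Bb3 is an escape tone.

The harmony at that moment is C augmented triad (C, E, G#); Bb3 is not a chord tone.
It is approached by step down from C4 and left by leap up to E4.
Step in, leap out — an escape tone.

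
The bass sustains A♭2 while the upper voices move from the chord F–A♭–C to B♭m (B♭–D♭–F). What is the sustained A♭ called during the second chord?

Pedal tone (pedal point).

The harmony at that moment is B♭ minor triad (B♭, D♭, F); A♭2 is not a chord tone.
It is held over (the same pitch as the preceding A♭2) and then sustained as the same pitch into the next harmony.
Sustained through a change of harmony — a pedal tone.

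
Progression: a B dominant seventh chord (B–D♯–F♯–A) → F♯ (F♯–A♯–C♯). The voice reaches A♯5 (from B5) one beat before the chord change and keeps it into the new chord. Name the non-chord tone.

The harmony at that moment is B dominant seventh chord (B, D♯, F♯, A); A♯5 is not a chord tone.
It is approached by step down from B5 and then sustained as the same pitch into the next harmony.
Arriving early and becoming a chord tone when the harmony changes — an anticipation.

A♯5 is an anticipation.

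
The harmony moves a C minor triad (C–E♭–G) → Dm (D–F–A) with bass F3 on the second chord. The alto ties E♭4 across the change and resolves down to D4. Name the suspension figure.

At the second chord the bass is F3. The suspended E♭4 lies a seventh above the bass; after resolving down by step to D4, the interval above the bass becomes a sixth.
Suspension figures are named by those two intervals: 7–6.

7–6 suspension.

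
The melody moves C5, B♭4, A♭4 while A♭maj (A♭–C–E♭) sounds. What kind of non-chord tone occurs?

The harmony at that moment is A♭ major triad (A♭, C, E♭); B♭4 is not a chord tone.
It is approached by step down from C5 and left by step down to A♭4.
Step in, step out in the same direction — a passing tone.

B♭4 is a passing tone.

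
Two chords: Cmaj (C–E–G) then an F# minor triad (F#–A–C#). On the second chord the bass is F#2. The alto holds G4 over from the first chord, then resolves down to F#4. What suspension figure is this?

At the second chord the bass is F#2. The suspended G4 lies a ninth above the bass; after resolving down by step to F#4, the interval above the bass becomes an octave.
Suspension figures are named by those two intervals: 9–8.

9–8 suspension.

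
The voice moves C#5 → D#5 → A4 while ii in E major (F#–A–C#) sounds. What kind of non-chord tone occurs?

The harmony at that moment is F# minor triad (F#, A, C#); D#5 is not a chord tone.
It is approached by step up from C#5 and left by leap down to A4.
Step in, leap out — an escape tone.

D#5 is an escape tone.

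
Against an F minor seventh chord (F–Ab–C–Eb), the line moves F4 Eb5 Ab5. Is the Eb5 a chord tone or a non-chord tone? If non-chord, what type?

F minor seventh chord contains F, Ab, C, Eb; Eb is the seventh, so it is a chord tone.

Chord tone (the seventh of F minor seventh chord).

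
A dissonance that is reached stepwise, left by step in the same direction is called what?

Approach: by step. Departure: by step, continuing in the same direction.
Stepwise on both sides with no change of direction means the note fills in the space between two different chord tones — a passing tone. (Had it turned back to its starting note it would be a neighbor tone instead.)

Passing tone.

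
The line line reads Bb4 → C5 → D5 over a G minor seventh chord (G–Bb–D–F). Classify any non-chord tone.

C5 is a passing tone.

The harmony at that moment is G minor seventh chord (G, Bb, D, F); C5 is not a chord tone.
It is approached by step up from Bb4 and left by step up to D5.
Step in, step out in the same direction — a passing tone.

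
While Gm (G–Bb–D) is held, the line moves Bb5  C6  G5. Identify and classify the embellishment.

The harmony at that moment is G minor triad (G, Bb, D); C6 is not a chord tone.
It is approached by step up from Bb5 and left by leap down to G5.
Step in, leap out — an escape tone.

C6 is an escape tone.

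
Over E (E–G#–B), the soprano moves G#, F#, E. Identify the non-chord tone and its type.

The harmony at that moment is E major triad (E, G#, B); F# is not a chord tone.
It is approached by step down from G# and left by step down to E.
Step in, step out in the same direction — a passing tone.

F# is a passing tone.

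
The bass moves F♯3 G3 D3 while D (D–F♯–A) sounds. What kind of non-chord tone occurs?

The harmony at that moment is D major triad (D, F♯, A); G3 is not a chord tone.
It is approached by step up from F♯3 and left by leap down to D3.
Step in, leap out — an escape tone.

G3 is an escape tone.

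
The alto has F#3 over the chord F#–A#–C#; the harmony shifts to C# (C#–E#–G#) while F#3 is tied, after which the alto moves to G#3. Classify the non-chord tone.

The harmony at that moment is C# major triad (C#, E#, G#); F#3 is not a chord tone.
It is held over (the same pitch as the preceding F#3) and left by step up to G#3.
Held over from the previous chord and resolving up by step — a retardation.

F#3 is a retardation.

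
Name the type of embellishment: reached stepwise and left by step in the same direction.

Passing tone.

Approach: by step. Departure: by step, continuing in the same direction.
Stepwise on both sides with no change of direction means the note fills in the space between two different chord tones — a passing tone. (Had it turned back to its starting note it would be a neighbor tone instead.)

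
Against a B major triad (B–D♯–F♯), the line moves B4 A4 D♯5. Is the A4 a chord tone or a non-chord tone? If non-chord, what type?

The harmony at that moment is B major triad (B, D♯, F♯); A4 is not a chord tone.
It is approached by step down from B4 and left by leap up to D♯5.
Step in, leap out — an escape tone.

Non-chord tone — an escape tone.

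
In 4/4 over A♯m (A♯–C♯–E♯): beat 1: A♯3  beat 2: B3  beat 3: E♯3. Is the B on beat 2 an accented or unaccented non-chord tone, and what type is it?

Unaccented escape tone.

The harmony at that moment is A♯ minor triad (A♯, C♯, E♯); B3 is not a chord tone.
It is approached by step up from A♯3 and left by leap down to E♯3.
Step in, leap out — an escape tone.
It falls on a weak beat, so it is unaccented.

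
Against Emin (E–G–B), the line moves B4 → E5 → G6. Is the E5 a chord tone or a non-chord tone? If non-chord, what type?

Chord tone (the root of E minor triad).

E minor triad contains E, G, B; E is the root, so it is a chord tone.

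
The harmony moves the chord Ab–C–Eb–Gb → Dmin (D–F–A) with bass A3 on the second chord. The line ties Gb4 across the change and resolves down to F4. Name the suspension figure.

At the second chord the bass is A3. The suspended Gb4 lies a seventh above the bass; after resolving down by step to F4, the interval above the bass becomes a sixth.
Suspension figures are named by those two intervals: 7–6.

7–6 suspension.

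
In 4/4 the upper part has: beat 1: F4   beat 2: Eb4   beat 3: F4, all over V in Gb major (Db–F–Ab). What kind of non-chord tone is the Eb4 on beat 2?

Lower neighbor tone.

The harmony at that moment is Db major triad (Db, F, Ab); Eb4 is not a chord tone.
It is approached by step down from F4 and left by step up to F4.
Step away and step back to the same note — a neighbor tone (lower neighbor).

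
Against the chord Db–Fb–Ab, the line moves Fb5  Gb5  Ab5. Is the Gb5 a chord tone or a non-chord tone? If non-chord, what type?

Non-chord tone — a passing tone.

The harmony at that moment is Db minor triad (Db, Fb, Ab); Gb5 is not a chord tone.
It is approached by step up from Fb5 and left by step up to Ab5.
Step in, step out in the same direction — a passing tone.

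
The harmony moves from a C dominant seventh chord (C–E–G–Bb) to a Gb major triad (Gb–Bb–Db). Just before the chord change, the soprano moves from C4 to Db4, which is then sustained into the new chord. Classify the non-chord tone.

Db4 is an anticipation.

The harmony at that moment is C dominant seventh chord (C, E, G, Bb); Db4 is not a chord tone.
It is approached by step up from C4 and then sustained as the same pitch into the next harmony.
Arriving early and becoming a chord tone when the harmony changes — an anticipation.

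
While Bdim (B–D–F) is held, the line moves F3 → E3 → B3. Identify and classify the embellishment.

E3 is an escape tone.

The harmony at that moment is B diminished triad (B, D, F); E3 is not a chord tone.
It is approached by step down from F3 and left by leap up to B3.
Step in, leap out — an escape tone.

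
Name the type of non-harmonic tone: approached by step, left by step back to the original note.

Neighbor tone.

Approach: by step. Departure: by step in the opposite direction, back to the starting pitch.
Stepwise on both sides but reversing to return to the same chord tone — a neighbor tone. (Had it continued onward in the same direction it would be a passing tone instead.)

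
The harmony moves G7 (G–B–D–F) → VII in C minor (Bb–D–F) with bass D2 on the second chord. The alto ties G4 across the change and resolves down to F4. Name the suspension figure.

At the second chord the bass is D2. The suspended G4 lies a fourth above the bass; after resolving down by step to F4, the interval above the bass becomes a third.
Suspension figures are named by those two intervals: 4–3.

4–3 suspension.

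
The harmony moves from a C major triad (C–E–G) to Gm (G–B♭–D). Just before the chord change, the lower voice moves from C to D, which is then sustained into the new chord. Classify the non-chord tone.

D is an anticipation.

The harmony at that moment is C major triad (C, E, G); D is not a chord tone.
It is approached by step up from C and then sustained as the same pitch into the next harmony.
Arriving early and becoming a chord tone when the harmony changes — an anticipation.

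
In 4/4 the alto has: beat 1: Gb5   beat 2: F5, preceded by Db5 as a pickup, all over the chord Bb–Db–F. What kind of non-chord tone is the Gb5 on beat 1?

The harmony at that moment is Bb minor triad (Bb, Db, F); Gb5 is not a chord tone.
It is approached by leap up from Db5 and left by step down to F5.
Leap in, step out, metrically accented — an appoggiatura.

Appoggiatura.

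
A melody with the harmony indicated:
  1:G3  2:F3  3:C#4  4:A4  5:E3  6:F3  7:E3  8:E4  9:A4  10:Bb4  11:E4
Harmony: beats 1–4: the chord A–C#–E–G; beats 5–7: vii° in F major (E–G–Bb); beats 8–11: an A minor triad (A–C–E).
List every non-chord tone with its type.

The harmony at that moment is A dominant seventh chord (A, C#, E, G); F3 is not a chord tone.
It is approached by step down from G3 and left by leap up to C#4.
Step in, leap out — an escape tone.
The harmony at that moment is E diminished triad (E, G, Bb); F3 is not a chord tone.
It is approached by step up from E3 and left by step down to E3.
Step away and step back to the same note — a neighbor tone (upper neighbor).
The harmony at that moment is A minor triad (A, C, E); Bb4 is not a chord tone.
It is approached by step up from A4 and left by leap down to E4.
Step in, leap out — an escape tone.

F3 (beat 2) — escape tone; F3 (beat 6) — neighbor tone; Bb4 (beat 10) — escape tone.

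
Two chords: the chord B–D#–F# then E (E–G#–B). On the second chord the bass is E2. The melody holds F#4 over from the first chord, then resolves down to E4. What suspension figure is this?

At the second chord the bass is E2. The suspended F#4 lies a ninth above the bass; after resolving down by step to E4, the interval above the bass becomes an octave.
Suspension figures are named by those two intervals: 9–8.

9–8 suspension.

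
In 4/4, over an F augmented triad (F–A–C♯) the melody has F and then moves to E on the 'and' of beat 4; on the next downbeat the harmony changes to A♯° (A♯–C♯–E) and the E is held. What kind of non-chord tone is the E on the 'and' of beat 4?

The harmony at that moment is F augmented triad (F, A, C♯); E is not a chord tone.
It is approached by step down from F and then sustained as the same pitch into the next harmony.
Arriving early and becoming a chord tone when the harmony changes — an anticipation.

Anticipation.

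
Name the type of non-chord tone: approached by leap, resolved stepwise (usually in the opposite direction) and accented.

Approach: by leap. Departure: by step. Metric position: strong.
Leap in, step out, in a metrically strong position — an appoggiatura. (It is the mirror image of the escape tone, which steps in and leaps out from a weak position.)

Appoggiatura.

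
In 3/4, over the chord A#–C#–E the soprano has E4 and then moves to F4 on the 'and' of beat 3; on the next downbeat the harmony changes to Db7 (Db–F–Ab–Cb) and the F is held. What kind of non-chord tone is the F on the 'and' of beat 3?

The harmony at that moment is A# diminished triad (A#, C#, E); F4 is not a chord tone.
It is approached by step up from E4 and then sustained as the same pitch into the next harmony.
Arriving early and becoming a chord tone when the harmony changes — an anticipation.

Anticipation.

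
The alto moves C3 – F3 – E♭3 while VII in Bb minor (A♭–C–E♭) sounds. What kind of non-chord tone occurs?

F3 is an appoggiatura.

The harmony at that moment is A♭ major triad (A♭, C, E♭); F3 is not a chord tone.
It is approached by leap up from C3 and left by step down to E♭3.
Leap in, step out — an appoggiatura.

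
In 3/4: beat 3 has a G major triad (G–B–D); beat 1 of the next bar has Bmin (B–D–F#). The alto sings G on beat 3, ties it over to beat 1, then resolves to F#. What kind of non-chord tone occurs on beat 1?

The harmony at that moment is B minor triad (B, D, F#); G is not a chord tone.
It is held over (the same pitch as the preceding G) and left by step down to F#.
Held over from the previous chord and resolving down by step — a suspension.

Suspension.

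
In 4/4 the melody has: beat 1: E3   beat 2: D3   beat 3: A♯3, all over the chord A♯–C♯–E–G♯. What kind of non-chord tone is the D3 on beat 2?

The harmony at that moment is A♯ half-diminished seventh chord (A♯, C♯, E, G♯); D3 is not a chord tone.
It is approached by step down from E3 and left by leap up to A♯3.
Step in, leap out, on a weak beat — an escape tone.

Escape tone.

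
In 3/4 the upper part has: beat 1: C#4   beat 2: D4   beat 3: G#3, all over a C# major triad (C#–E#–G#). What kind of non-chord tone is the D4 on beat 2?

Escape tone.

The harmony at that moment is C# major triad (C#, E#, G#); D4 is not a chord tone.
It is approached by step up from C#4 and left by leap down to G#3.
Step in, leap out, on a weak beat — an escape tone.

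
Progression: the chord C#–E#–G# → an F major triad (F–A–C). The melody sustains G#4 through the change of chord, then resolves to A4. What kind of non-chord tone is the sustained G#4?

The harmony at that moment is F major triad (F, A, C); G#4 is not a chord tone.
It is held over (the same pitch as the preceding G#4) and left by step up to A4.
Held over from the previous chord and resolving up by step — a retardation.

G#4 is a retardation.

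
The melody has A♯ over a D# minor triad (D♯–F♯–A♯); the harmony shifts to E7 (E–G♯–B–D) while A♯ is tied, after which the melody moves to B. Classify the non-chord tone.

A♯ is a retardation.

The harmony at that moment is E dominant seventh chord (E, G♯, B, D); A♯ is not a chord tone.
It is held over (the same pitch as the preceding A♯) and left by step up to B.
Held over from the previous chord and resolving up by step — a retardation.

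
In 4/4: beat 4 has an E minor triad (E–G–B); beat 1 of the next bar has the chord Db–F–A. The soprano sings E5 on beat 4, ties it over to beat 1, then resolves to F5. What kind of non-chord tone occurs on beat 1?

The harmony at that moment is Db augmented triad (Db, F, A); E5 is not a chord tone.
It is held over (the same pitch as the preceding E5) and left by step up to F5.
Held over from the previous chord and resolving up by step — a retardation.

Retardation.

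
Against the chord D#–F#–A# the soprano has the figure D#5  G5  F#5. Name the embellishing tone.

G5 is an appoggiatura.

The harmony at that moment is D# minor triad (D#, F#, A#); G5 is not a chord tone.
It is approached by leap up from D#5 and left by step down to F#5.
Leap in, step out — an appoggiatura.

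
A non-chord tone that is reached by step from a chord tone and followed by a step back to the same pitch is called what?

Neighbor tone.

Approach: by step. Departure: by step in the opposite direction, back to the starting pitch.
Stepwise on both sides but reversing to return to the same chord tone — a neighbor tone. (Had it continued onward in the same direction it would be a passing tone instead.)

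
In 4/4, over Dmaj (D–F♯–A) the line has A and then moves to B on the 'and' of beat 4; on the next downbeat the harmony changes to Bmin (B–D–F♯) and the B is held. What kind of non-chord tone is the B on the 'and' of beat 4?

The harmony at that moment is D major triad (D, F♯, A); B is not a chord tone.
It is approached by step up from A and then sustained as the same pitch into the next harmony.
Arriving early and becoming a chord tone when the harmony changes — an anticipation.

Anticipation.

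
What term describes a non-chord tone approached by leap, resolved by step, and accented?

Appoggiatura.

Approach: by leap. Departure: by step. Metric position: strong.
Leap in, step out, in a metrically strong position — an appoggiatura. (It is the mirror image of the escape tone, which steps in and leaps out from a weak position.)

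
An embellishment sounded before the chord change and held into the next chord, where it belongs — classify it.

Approach: ahead of the chord change (typically by step), so it is dissonant against the current harmony. Departure: none — the same pitch is restated or held and is a chord tone of the new harmony.
Dissonant first, consonant once the harmony catches up: the note simply arrives early — an anticipation. (The reverse timing, consonant first and dissonant after the change, would be a suspension or retardation.)

Anticipation.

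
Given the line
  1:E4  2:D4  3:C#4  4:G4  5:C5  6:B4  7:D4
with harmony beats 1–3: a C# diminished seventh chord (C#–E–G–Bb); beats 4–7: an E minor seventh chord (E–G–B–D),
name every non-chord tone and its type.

The harmony at that moment is C# diminished seventh chord (C#, E, G, Bb); D4 is not a chord tone.
It is approached by step down from E4 and left by step down to C#4.
Step in, step out in the same direction — a passing tone.
The harmony at that moment is E minor seventh chord (E, G, B, D); C5 is not a chord tone.
It is approached by leap up from G4 and left by step down to B4.
Leap in, step out — an appoggiatura.

D4 (beat 2) — passing tone; C5 (beat 5) — appoggiatura.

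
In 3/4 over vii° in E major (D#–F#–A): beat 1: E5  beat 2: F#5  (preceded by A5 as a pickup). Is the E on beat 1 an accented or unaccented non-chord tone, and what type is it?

The harmony at that moment is D# diminished triad (D#, F#, A); E5 is not a chord tone.
It is approached by leap down from A5 and left by step up to F#5.
Leap in, step out — an appoggiatura.
It falls on the downbeat, so it is accented.

Accented appoggiatura.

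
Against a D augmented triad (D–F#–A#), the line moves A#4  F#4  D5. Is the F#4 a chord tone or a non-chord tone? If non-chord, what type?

D augmented triad contains D, F#, A#; F# is the third, so it is a chord tone.

Chord tone (the third of D augmented triad).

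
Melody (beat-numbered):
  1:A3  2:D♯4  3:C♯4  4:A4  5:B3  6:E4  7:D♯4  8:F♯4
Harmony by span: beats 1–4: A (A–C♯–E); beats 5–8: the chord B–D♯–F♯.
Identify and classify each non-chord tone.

D♯4 (beat 2) — appoggiatura; E4 (beat 6) — appoggiatura.

The harmony at that moment is A major triad (A, C♯, E); D♯4 is not a chord tone.
It is approached by leap up from A3 and left by step down to C♯4.
Leap in, step out — an appoggiatura.
The harmony at that moment is B major triad (B, D♯, F♯); E4 is not a chord tone.
It is approached by leap up from B3 and left by step down to D♯4.
Leap in, step out — an appoggiatura.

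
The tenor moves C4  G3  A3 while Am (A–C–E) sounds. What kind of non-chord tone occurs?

The harmony at that moment is A minor triad (A, C, E); G3 is not a chord tone.
It is approached by leap down from C4 and left by step up to A3.
Leap in, step out — an appoggiatura.

G3 is an appoggiatura.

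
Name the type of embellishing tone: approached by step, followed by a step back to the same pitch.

Neighbor tone.

Approach: by step. Departure: by step in the opposite direction, back to the starting pitch.
Stepwise on both sides but reversing to return to the same chord tone — a neighbor tone. (Had it continued onward in the same direction it would be a passing tone instead.)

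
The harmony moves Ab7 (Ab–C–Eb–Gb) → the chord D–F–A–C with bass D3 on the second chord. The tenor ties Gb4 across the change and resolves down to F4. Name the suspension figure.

4–3 suspension.

At the second chord the bass is D3. The suspended Gb4 lies a fourth above the bass; after resolving down by step to F4, the interval above the bass becomes a third.
Suspension figures are named by those two intervals: 4–3.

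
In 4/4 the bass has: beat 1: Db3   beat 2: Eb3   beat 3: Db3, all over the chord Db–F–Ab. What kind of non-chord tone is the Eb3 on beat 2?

Upper neighbor tone.

The harmony at that moment is Db major triad (Db, F, Ab); Eb3 is not a chord tone.
It is approached by step up from Db3 and left by step down to Db3.
Step away and step back to the same note — a neighbor tone (upper neighbor).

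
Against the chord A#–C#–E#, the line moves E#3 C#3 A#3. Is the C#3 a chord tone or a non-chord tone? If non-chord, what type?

A# minor triad contains A#, C#, E#; C# is the third, so it is a chord tone.

Chord tone (the third of A# minor triad).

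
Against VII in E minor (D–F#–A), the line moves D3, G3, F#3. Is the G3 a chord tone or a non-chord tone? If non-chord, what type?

Non-chord tone — an appoggiatura.

The harmony at that moment is D major triad (D, F#, A); G3 is not a chord tone.
It is approached by leap up from D3 and left by step down to F#3.
Leap in, step out — an appoggiatura.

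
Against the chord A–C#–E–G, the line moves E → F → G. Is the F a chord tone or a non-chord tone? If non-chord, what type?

The harmony at that moment is A dominant seventh chord (A, C#, E, G); F is not a chord tone.
It is approached by step up from E and left by step up to G.
Step in, step out in the same direction — a passing tone.

Non-chord tone — a passing tone.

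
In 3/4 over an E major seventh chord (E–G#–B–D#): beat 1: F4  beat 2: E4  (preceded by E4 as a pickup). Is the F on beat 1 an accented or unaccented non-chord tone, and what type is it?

Accented neighbor tone.

The harmony at that moment is E major seventh chord (E, G#, B, D#); F4 is not a chord tone.
It is approached by step up from E4 and left by step down to E4.
Step away and step back to the same note — a neighbor tone (upper neighbor).
It falls on the downbeat, so it is accented.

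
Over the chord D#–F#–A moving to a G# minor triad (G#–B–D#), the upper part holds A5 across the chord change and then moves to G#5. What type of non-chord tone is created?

The harmony at that moment is G# minor triad (G#, B, D#); A5 is not a chord tone.
It is held over (the same pitch as the preceding A5) and left by step down to G#5.
Held over from the previous chord and resolving down by step — a suspension.

A5 is a suspension.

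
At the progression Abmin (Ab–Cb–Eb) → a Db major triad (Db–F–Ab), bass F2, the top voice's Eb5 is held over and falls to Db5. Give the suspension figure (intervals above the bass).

7–6 suspension.

At the second chord the bass is F2. The suspended Eb5 lies a seventh above the bass; after resolving down by step to Db5, the interval above the bass becomes a sixth.
Suspension figures are named by those two intervals: 7–6.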